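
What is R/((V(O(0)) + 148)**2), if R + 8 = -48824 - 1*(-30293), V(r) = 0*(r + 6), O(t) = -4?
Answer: -18539/21904 ≈ -0.84638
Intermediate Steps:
V(r) = 0 (V(r) = 0*(6 + r) = 0)
R = -18539 (R = -8 + (-48824 - 1*(-30293)) = -8 + (-48824 + 30293) = -8 - 18531 = -18539)
R/((V(O(0)) + 148)**2) = -18539/(0 + 148)**2 = -18539/(148**2) = -18539/21904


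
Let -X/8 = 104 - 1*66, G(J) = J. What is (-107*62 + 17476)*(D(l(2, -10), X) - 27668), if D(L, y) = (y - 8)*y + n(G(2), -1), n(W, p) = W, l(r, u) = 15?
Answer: 728387244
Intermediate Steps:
X = -304 (X = -8*(104 - 1*66) = -8*(104 - 66) = -8*38 = -304)
D(L, y) = 2 + y*(-8 + y) (D(L, y) = (y - 8)*y + 2 = (-8 + y)*y + 2 = y*(-8 + y) + 2 = 2 + y*(-8 + y))
(-107*62 + 17476)*(D(l(2, -10), X) - 27668) = (-107*62 + 17476)*((2 + (-304)² - 8*(-304)) - 27668) = (-6634 + 17476)*((2 + 92416 + 2432) - 27668) = 10842*(94850 - 27668) = 10842*67182 = 728387244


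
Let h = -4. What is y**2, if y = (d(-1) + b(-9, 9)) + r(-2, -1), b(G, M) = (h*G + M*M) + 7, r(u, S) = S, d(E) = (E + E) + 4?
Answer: 15625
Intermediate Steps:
d(E) = 4 + 2*E (d(E) = 2*E + 4 = 4 + 2*E)
b(G, M) = 7 + M**2 - 4*G (b(G, M) = (-4*G + M*M) + 7 = (-4*G + M**2) + 7 = (M**2 - 4*G) + 7 = 7 + M**2 - 4*G)
y = 125 (y = ((4 + 2*(-1)) + (7 + 9**2 - 4*(-9))) - 1 = ((4 - 2) + (7 + 81 + 36)) - 1 = (2 + 124) - 1 = 126 - 1 = 125)
y**2 = 125**2 = 15625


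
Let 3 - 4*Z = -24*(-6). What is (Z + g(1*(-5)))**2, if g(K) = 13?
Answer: 7921/16 ≈ 495.06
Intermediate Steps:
Z = -141/4 (Z = 3/4 - (-6)*(-6) = 3/4 - 1/4*144 = 3/4 - 36 = -141/4 ≈ -35.250)
(Z + g(1*(-5)))**2 = (-141/4 + 13)**2 = (-89/4)**2 = 7921/16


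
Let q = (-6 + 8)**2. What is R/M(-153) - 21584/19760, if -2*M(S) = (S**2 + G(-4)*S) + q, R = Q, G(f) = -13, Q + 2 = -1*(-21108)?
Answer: -174897/63505 ≈ -2.7541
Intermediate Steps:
Q = 21106 (Q = -2 - 1*(-21108) = -2 + 21108 = 21106)
R = 21106
q = 4 (q = 2**2 = 4)
M(S) = -2 - S**2/2 + 13*S/2 (M(S) = -((S**2 - 13*S) + 4)/2 = -(4 + S**2 - 13*S)/2 = -2 - S**2/2 + 13*S/2)
R/M(-153) - 21584/19760 = 21106/(-2 - 1/2*(-153)**2 + (13/2)*(-153)) - 21584/19760 = 21106/(-2 - 1/2*23409 - 1989/2) - 21584*1/19760 = 21106/(-2 - 23409/2 - 1989/2) - 71/65 = 21106/(-12701) - 71/65 = 21106*(-1/12701) - 71/65 = -21106/12701 - 71/65 = -174897/63505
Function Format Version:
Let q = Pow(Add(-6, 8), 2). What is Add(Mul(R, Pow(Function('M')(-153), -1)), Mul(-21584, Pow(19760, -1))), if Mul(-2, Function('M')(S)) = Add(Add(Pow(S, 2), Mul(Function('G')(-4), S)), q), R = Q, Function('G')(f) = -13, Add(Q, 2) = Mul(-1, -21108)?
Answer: Rational(-174897, 63505) ≈ -2.7541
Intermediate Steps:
Q = 21106 (Q = Add(-2, Mul(-1, -21108)) = Add(-2, 21108) = 21106)
R = 21106
q = 4 (q = Pow(2, 2) = 4)
Function('M')(S) = Add(-2, Mul(Rational(-1, 2), Pow(S, 2)), Mul(Rational(13, 2), S)) (Function('M')(S) = Mul(Rational(-1, 2), Add(Add(Pow(S, 2), Mul(-13, S)), 4)) = Mul(Rational(-1, 2), Add(4, Pow(S, 2), Mul(-13, S))) = Add(-2, Mul(Rational(-1, 2), Pow(S, 2)), Mul(Rational(13, 2), S)))
Add(Mul(R, Pow(Function('M')(-153), -1)), Mul(-21584, Pow(19760, -1))) = Add(Mul(21106, Pow(Add(-2, Mul(Rational(-1, 2), Pow(-153, 2)), Mul(Rational(13, 2), -153)), -1)), Mul(-21584, Pow(19760, -1))) = Add(Mul(21106, Pow(Add(-2, Mul(Rational(-1, 2), 23409), Rational(-1989, 2)), -1)), Mul(-21584, Rational(1, 19760))) = Add(Mul(21106, Pow(Add(-2, Rational(-23409, 2), Rational(-1989, 2)), -1)), Rational(-71, 65)) = Add(Mul(21106, Pow(-12701, -1)), Rational(-71, 65)) = Add(Mul(21106, Rational(-1, 12701)), Rational(-71, 65)) = Add(Rational(-21106, 12701), Rational(-71, 65)) = Rational(-174897, 63505)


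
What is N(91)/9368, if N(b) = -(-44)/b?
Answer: 11/213122 ≈ 5.1614e-5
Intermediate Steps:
N(b) = 44/b
N(91)/9368 = (44/91)/9368 = (44*(1/91))*(1/9368) = (44/91)*(1/9368) = 11/213122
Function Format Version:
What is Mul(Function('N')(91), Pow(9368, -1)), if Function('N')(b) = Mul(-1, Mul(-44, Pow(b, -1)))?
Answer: Rational(11, 213122) ≈ 5.1614e-5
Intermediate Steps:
Function('N')(b) = Mul(44, Pow(b, -1))
Mul(Function('N')(91), Pow(9368, -1)) = Mul(Mul(44, Pow(91, -1)), Pow(9368, -1)) = Mul(Mul(44, Rational(1, 91)), Rational(1, 9368)) = Mul(Rational(44, 91), Rational(1, 9368)) = Rational(11, 213122)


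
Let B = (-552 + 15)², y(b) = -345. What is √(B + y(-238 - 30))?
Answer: 2*√72006 ≈ 536.68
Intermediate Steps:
B = 288369 (B = (-537)² = 288369)
√(B + y(-238 - 30)) = √(288369 - 345) = √288024 = 2*√72006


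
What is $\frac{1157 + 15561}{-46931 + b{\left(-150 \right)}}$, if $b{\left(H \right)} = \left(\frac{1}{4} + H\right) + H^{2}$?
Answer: $- \frac{66872}{98323} \approx -0.68013$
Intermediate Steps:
$b{\left(H \right)} = \frac{1}{4} + H + H^{2}$ ($b{\left(H \right)} = \left(\frac{1}{4} + H\right) + H^{2} = \frac{1}{4} + H + H^{2}$)
$\frac{1157 + 15561}{-46931 + b{\left(-150 \right)}} = \frac{1157 + 15561}{-46931 + \left(\frac{1}{4} - 150 + \left(-150\right)^{2}\right)} = \frac{16718}{-46931 + \left(\frac{1}{4} - 150 + 22500\right)} = \frac{16718}{-46931 + \frac{89401}{4}} = \frac{16718}{- \frac{98323}{4}} = 16718 \left(- \frac{4}{98323}\right) = - \frac{66872}{98323}$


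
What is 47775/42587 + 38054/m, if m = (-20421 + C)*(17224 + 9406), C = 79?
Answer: 12939226647901/11534847799510 ≈ 1.1218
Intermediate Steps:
m = -541707460 (m = (-20421 + 79)*(17224 + 9406) = -20342*26630 = -541707460)
47775/42587 + 38054/m = 47775/42587 + 38054/(-541707460) = 47775*(1/42587) + 38054*(-1/541707460) = 47775/42587 - 19027/270853730 = 12939226647901/11534847799510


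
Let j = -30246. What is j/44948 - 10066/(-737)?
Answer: 215077633/16563338 ≈ 12.985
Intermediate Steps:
j/44948 - 10066/(-737) = -30246/44948 - 10066/(-737) = -30246*1/44948 - 10066*(-1/737) = -15123/22474 + 10066/737 = 215077633/16563338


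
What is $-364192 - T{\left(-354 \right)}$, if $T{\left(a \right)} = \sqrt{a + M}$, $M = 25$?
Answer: $-364192 - i \sqrt{329} \approx -3.6419 \cdot 10^{5} - 18.138 i$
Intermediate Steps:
$T{\left(a \right)} = \sqrt{25 + a}$ ($T{\left(a \right)} = \sqrt{a + 25} = \sqrt{25 + a}$)
$-364192 - T{\left(-354 \right)} = -364192 - \sqrt{25 - 354} = -364192 - \sqrt{-329} = -364192 - i \sqrt{329}$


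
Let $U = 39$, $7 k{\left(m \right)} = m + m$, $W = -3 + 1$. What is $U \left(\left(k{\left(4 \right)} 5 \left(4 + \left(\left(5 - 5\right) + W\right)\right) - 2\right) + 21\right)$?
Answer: $\frac{8307}{7} \approx 1186.7$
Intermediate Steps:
$W = -2$
$k{\left(m \right)} = \frac{2 m}{7}$ ($k{\left(m \right)} = \frac{m + m}{7} = \frac{2 m}{7}$)
$U \left(\left(k{\left(4 \right)} 5 \left(4 + \left(\left(5 - 5\right) + W\right)\right) - 2\right) + 21\right) = 39 \left(\left(\frac{2}{7} \cdot 4 \cdot 5 \left(4 + \left(\left(5 - 5\right) - 2\right)\right) - 2\right) + 21\right) = 39 \left(\left(\frac{8 \cdot 5 \left(4 + \left(0 - 2\right)\right)}{7} - 2\right) + 21\right) = 39 \left(\left(\frac{8 \cdot 5 \left(4 - 2\right)}{7} - 2\right) + 21\right) = 39 \left(\left(\frac{8 \cdot 5 \cdot 2}{7} - 2\right) + 21\right) = 39 \left(\left(\frac{8}{7} \cdot 10 - 2\right) + 21\right) = 39 \left(\left(\frac{80}{7} - 2\right) + 21\right) = 39 \left(\frac{66}{7} + 21\right) = 39 \cdot \frac{213}{7} = \frac{8307}{7}$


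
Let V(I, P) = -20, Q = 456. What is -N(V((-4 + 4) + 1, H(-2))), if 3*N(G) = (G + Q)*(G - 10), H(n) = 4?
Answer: 4360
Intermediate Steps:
N(G) = (-10 + G)*(456 + G)/3 (N(G) = ((G + 456)*(G - 10))/3 = ((456 + G)*(-10 + G))/3 = ((-10 + G)*(456 + G))/3 = (-10 + G)*(456 + G)/3)
-N(V((-4 + 4) + 1, H(-2))) = -(-1520 + (1/3)*(-20)**2 + (446/3)*(-20)) = -(-1520 + (1/3)*400 - 8920/3) = -(-1520 + 400/3 - 8920/3) = -1*(-4360) = 4360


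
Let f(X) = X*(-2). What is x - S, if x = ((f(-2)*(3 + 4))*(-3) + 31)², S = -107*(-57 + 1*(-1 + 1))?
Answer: -3290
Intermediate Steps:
S = 6099 (S = -107*(-57 + 1*0) = -107*(-57 + 0) = -107*(-57) = 6099)
f(X) = -2*X
x = 2809 (x = (((-2*(-2))*(3 + 4))*(-3) + 31)² = ((4*7)*(-3) + 31)² = (28*(-3) + 31)² = (-84 + 31)² = (-53)² = 2809)
x - S = 2809 - 1*6099 = 2809 - 6099 = -3290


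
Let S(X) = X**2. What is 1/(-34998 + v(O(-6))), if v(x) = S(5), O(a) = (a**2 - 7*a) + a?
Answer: -1/34973 ≈ -2.8593e-5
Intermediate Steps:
O(a) = a**2 - 6*a
v(x) = 25 (v(x) = 5**2 = 25)
1/(-34998 + v(O(-6))) = 1/(-34998 + 25) = 1/(-34973) = -1/34973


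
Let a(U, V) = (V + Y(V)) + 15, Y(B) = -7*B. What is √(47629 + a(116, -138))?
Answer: 2*√12118 ≈ 220.16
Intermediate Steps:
a(U, V) = 15 - 6*V (a(U, V) = (V - 7*V) + 15 = -6*V + 15 = 15 - 6*V)
√(47629 + a(116, -138)) = √(47629 + (15 - 6*(-138))) = √(47629 + (15 + 828)) = √(47629 + 843) = √48472 = 2*√12118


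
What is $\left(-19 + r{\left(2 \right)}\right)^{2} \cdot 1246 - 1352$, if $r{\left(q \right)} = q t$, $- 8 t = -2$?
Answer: $\frac{850183}{2} \approx 4.2509 \cdot 10^{5}$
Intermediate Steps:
$t = \frac{1}{4}$ ($t = \left(- \frac{1}{8}\right) \left(-2\right) = \frac{1}{4} \approx 0.25$)
$r{\left(q \right)} = \frac{q}{4}$ ($r{\left(q \right)} = q \frac{1}{4} = \frac{q}{4}$)
$\left(-19 + r{\left(2 \right)}\right)^{2} \cdot 1246 - 1352 = \left(-19 + \frac{1}{4} \cdot 2\right)^{2} \cdot 1246 - 1352 = \left(-19 + \frac{1}{2}\right)^{2} \cdot 1246 - 1352 = \left(- \frac{37}{2}\right)^{2} \cdot 1246 - 1352 = \frac{1369}{4} \cdot 1246 - 1352 = \frac{852887}{2} - 1352 = \frac{850183}{2}$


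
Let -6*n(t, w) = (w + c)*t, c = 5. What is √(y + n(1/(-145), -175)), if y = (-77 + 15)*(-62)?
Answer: √29093757/87 ≈ 61.998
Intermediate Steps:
n(t, w) = -t*(5 + w)/6 (n(t, w) = -(w + 5)*t/6 = -(5 + w)*t/6 = -t*(5 + w)/6)
y = 3844 (y = -62*(-62) = 3844)
√(y + n(1/(-145), -175)) = √(3844 - ⅙*(5 - 175)/(-145)) = √(3844 - ⅙*(-1/145)*(-170)) = √(3844 - 17/87) = √(334411/87) = √29093757/87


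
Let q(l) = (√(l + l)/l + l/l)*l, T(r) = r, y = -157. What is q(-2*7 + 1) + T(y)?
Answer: -170 + I*√26 ≈ -170.0 + 5.099*I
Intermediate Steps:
q(l) = l*(1 + √2/√l) (q(l) = (√(2*l)/l + 1)*l = ((√2*√l)/l + 1)*l = (√2/√l + 1)*l = (1 + √2/√l)*l = l*(1 + √2/√l))
q(-2*7 + 1) + T(y) = ((-2*7 + 1) + √2*√(-2*7 + 1)) - 157 = ((-14 + 1) + √2*√(-14 + 1)) - 157 = (-13 + √2*√(-13)) - 157 = (-13 + √2*(I*√13)) - 157 = (-13 + I*√26) - 157 = -170 + I*√26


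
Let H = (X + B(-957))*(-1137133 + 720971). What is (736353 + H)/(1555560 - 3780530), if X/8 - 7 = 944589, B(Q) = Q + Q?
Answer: 628808482799/444994 ≈ 1.4131e+6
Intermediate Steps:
B(Q) = 2*Q
X = 7556768 (X = 56 + 8*944589 = 56 + 7556712 = 7556768)
H = -3144043150348 (H = (7556768 + 2*(-957))*(-1137133 + 720971) = (7556768 - 1914)*(-416162) = 7554854*(-416162) = -3144043150348)
(736353 + H)/(1555560 - 3780530) = (736353 - 3144043150348)/(1555560 - 3780530) = -3144042413995/(-2224970) = -3144042413995*(-1/2224970) = 628808482799/444994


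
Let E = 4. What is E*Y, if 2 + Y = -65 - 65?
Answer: -528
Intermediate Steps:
Y = -132 (Y = -2 + (-65 - 65) = -2 - 130 = -132)
E*Y = 4*(-132) = -528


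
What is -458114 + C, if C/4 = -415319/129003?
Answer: -59099741618/129003 ≈ -4.5813e+5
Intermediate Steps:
C = -1661276/129003 (C = 4*(-415319/129003) = -1661276/129003 ≈ -12.878)
-458114 + C = -458114 - 1661276/129003 = -59099741618/129003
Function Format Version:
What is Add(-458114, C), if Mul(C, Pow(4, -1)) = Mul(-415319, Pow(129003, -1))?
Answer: Rational(-59099741618, 129003) ≈ -4.5813e+5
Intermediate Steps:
C = Rational(-1661276, 129003) (C = Mul(4, Mul(-415319, Pow(129003, -1))) = Mul(4, Mul(-415319, Rational(1, 129003))) = Mul(4, Rational(-415319, 129003)) = Rational(-1661276, 129003) ≈ -12.878)
Add(-458114, C) = Add(-458114, Rational(-1661276, 129003)) = Rational(-59099741618, 129003)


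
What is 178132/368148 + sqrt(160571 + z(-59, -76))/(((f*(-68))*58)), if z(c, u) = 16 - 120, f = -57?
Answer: 44533/92037 + sqrt(160467)/224808 ≈ 0.48564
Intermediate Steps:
z(c, u) = -104
178132/368148 + sqrt(160571 + z(-59, -76))/(((f*(-68))*58)) = 178132/368148 + sqrt(160571 - 104)/((-57*(-68)*58)) = 178132*(1/368148) + sqrt(160467)/((3876*58)) = 44533/92037 + sqrt(160467)/224808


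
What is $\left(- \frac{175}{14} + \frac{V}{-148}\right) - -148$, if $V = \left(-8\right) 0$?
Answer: $\frac{271}{2} \approx 135.5$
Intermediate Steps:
$V = 0$
$\left(- \frac{175}{14} + \frac{V}{-148}\right) - -148 = \left(- \frac{175}{14} + \frac{0}{-148}\right) - -148 = \left(\left(-175\right) \frac{1}{14} + 0 \left(- \frac{1}{148}\right)\right) + 148 = \left(- \frac{25}{2} + 0\right) + 148 = - \frac{25}{2} + 148 = \frac{271}{2}$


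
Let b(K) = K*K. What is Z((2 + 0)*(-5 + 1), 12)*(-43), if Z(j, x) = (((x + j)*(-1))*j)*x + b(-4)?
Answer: -17200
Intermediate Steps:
b(K) = K**2
Z(j, x) = 16 + j*x*(-j - x) (Z(j, x) = (((x + j)*(-1))*j)*x + (-4)**2 = (((j + x)*(-1))*j)*x + 16 = ((-j - x)*j)*x + 16 = (j*(-j - x))*x + 16 = j*x*(-j - x) + 16 = 16 + j*x*(-j - x))
Z((2 + 0)*(-5 + 1), 12)*(-43) = (16 - 1*(2 + 0)*(-5 + 1)*12**2 - 1*12*((2 + 0)*(-5 + 1))**2)*(-43) = (16 - 1*2*(-4)*144 - 1*12*(2*(-4))**2)*(-43) = (16 - 1*(-8)*144 - 1*12*(-8)**2)*(-43) = (16 + 1152 - 1*12*64)*(-43) = (16 + 1152 - 768)*(-43) = 400*(-43) = -17200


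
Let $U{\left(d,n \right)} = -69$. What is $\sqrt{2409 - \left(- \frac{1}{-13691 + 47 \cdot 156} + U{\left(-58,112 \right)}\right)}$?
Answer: $\frac{\sqrt{100202584759}}{6359} \approx 49.78$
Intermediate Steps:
$\sqrt{2409 - \left(- \frac{1}{-13691 + 47 \cdot 156} + U{\left(-58,112 \right)}\right)} = \sqrt{2409 + \left(\frac{1}{-13691 + 47 \cdot 156} - -69\right)} = \sqrt{2409 + \left(\frac{1}{-13691 + 7332} + 69\right)} = \sqrt{2409 + \left(\frac{1}{-6359} + 69\right)} = \sqrt{2409 + \left(- \frac{1}{6359} + 69\right)} = \sqrt{2409 + \frac{438770}{6359}} = \sqrt{\frac{15757601}{6359}} = \frac{\sqrt{100202584759}}{6359}$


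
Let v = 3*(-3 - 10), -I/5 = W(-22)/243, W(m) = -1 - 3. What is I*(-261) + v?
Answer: -1633/27 ≈ -60.482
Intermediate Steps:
W(m) = -4
I = 20/243 (I = -(-20)/243 = -5*(-4/243) = 20/243 ≈ 0.082304)
v = -39 (v = 3*(-13) = -39)
I*(-261) + v = (20/243)*(-261) - 39 = -580/27 - 39 = -1633/27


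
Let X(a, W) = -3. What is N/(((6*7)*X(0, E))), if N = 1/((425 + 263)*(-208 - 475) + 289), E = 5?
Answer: 1/59171490 ≈ 1.6900e-8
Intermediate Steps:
N = -1/469615 (N = 1/(688*(-683) + 289) = 1/(-469904 + 289) = 1/(-469615) = -1/469615 ≈ -2.1294e-6)
N/(((6*7)*X(0, E))) = -1/(469615*((6*7)*(-3))) = -1/(469615*(42*(-3))) = -1/469615/(-126) = -1/469615*(-1/126) = 1/59171490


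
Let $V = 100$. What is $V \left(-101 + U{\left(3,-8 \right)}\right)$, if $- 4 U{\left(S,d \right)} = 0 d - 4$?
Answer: $-10000$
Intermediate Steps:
$U{\left(S,d \right)} = 1$ ($U{\left(S,d \right)} = - \frac{0 d - 4}{4} = - \frac{0 - 4}{4} = \left(- \frac{1}{4}\right) \left(-4\right) = 1$)
$V \left(-101 + U{\left(3,-8 \right)}\right) = 100 \left(-101 + 1\right) = 100 \left(-100\right) = -10000$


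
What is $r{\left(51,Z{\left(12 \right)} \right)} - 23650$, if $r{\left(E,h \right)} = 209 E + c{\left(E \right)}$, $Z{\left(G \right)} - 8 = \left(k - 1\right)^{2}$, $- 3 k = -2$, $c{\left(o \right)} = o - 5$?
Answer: $-12945$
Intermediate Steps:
$c{\left(o \right)} = -5 + o$
$k = \frac{2}{3}$ ($k = \left(- \frac{1}{3}\right) \left(-2\right) = \frac{2}{3} \approx 0.66667$)
$Z{\left(G \right)} = \frac{73}{9}$ ($Z{\left(G \right)} = 8 + \left(\frac{2}{3} - 1\right)^{2} = 8 + \left(- \frac{1}{3}\right)^{2} = 8 + \frac{1}{9} = \frac{73}{9}$)
$r{\left(E,h \right)} = -5 + 210 E$ ($r{\left(E,h \right)} = 209 E + \left(-5 + E\right) = -5 + 210 E$)
$r{\left(51,Z{\left(12 \right)} \right)} - 23650 = \left(-5 + 210 \cdot 51\right) - 23650 = \left(-5 + 10710\right) - 23650 = 10705 - 23650 = -12945$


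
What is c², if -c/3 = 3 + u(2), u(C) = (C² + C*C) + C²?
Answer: 2025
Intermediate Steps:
u(C) = 3*C² (u(C) = (C² + C²) + C² = 2*C² + C² = 3*C²)
c = -45 (c = -3*(3 + 3*2²) = -3*(3 + 3*4) = -3*(3 + 12) = -3*15 = -45)
c² = (-45)² = 2025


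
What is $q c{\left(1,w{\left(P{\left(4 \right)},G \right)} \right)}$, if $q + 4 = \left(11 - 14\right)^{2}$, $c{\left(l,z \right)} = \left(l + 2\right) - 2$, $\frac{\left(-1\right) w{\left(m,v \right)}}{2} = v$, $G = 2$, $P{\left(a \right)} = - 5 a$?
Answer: $5$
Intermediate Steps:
$w{\left(m,v \right)} = - 2 v$
$c{\left(l,z \right)} = l$ ($c{\left(l,z \right)} = \left(2 + l\right) - 2 = l$)
$q = 5$ ($q = -4 + \left(11 - 14\right)^{2} = -4 + \left(-3\right)^{2} = -4 + 9 = 5$)
$q c{\left(1,w{\left(P{\left(4 \right)},G \right)} \right)} = 5 \cdot 1 = 5$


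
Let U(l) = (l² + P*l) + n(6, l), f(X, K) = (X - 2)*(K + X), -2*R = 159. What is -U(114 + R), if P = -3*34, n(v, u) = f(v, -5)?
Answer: 9299/4 ≈ 2324.8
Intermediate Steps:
R = -159/2 (R = -½*159 = -159/2 ≈ -79.500)
f(X, K) = (-2 + X)*(K + X)
n(v, u) = 10 + v² - 7*v (n(v, u) = v² - 2*(-5) - 2*v - 5*v = v² + 10 - 2*v - 5*v = 10 + v² - 7*v)
P = -102
U(l) = 4 + l² - 102*l (U(l) = (l² - 102*l) + (10 + 6² - 7*6) = (l² - 102*l) + (10 + 36 - 42) = (l² - 102*l) + 4 = 4 + l² - 102*l)
-U(114 + R) = -(4 + (114 - 159/2)² - 102*(114 - 159/2)) = -(4 + (69/2)² - 102*69/2) = -(4 + 4761/4 - 3519) = -1*(-9299/4) = 9299/4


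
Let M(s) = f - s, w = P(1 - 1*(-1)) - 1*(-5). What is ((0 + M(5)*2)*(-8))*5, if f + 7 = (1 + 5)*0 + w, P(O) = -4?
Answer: 880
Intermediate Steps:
w = 1 (w = -4 - 1*(-5) = -4 + 5 = 1)
f = -6 (f = -7 + ((1 + 5)*0 + 1) = -7 + (6*0 + 1) = -7 + (0 + 1) = -7 + 1 = -6)
M(s) = -6 - s
((0 + M(5)*2)*(-8))*5 = ((0 + (-6 - 1*5)*2)*(-8))*5 = ((0 + (-6 - 5)*2)*(-8))*5 = ((0 - 11*2)*(-8))*5 = ((0 - 22)*(-8))*5 = -22*(-8)*5 = 176*5 = 880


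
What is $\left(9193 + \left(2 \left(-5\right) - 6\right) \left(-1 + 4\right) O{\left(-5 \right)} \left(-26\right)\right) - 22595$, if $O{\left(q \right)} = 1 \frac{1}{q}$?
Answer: $- \frac{68258}{5} \approx -13652.0$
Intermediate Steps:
$O{\left(q \right)} = \frac{1}{q}$
$\left(9193 + \left(2 \left(-5\right) - 6\right) \left(-1 + 4\right) O{\left(-5 \right)} \left(-26\right)\right) - 22595 = \left(9193 + \frac{\left(2 \left(-5\right) - 6\right) \left(-1 + 4\right)}{-5} \left(-26\right)\right) - 22595 = \left(9193 + \left(-10 - 6\right) 3 \left(- \frac{1}{5}\right) \left(-26\right)\right) - 22595 = \left(9193 + \left(-16\right) 3 \left(- \frac{1}{5}\right) \left(-26\right)\right) - 22595 = \left(9193 + \left(-48\right) \left(- \frac{1}{5}\right) \left(-26\right)\right) - 22595 = \left(9193 + \frac{48}{5} \left(-26\right)\right) - 22595 = \left(9193 - \frac{1248}{5}\right) - 22595 = \frac{44717}{5} - 22595 = - \frac{68258}{5}$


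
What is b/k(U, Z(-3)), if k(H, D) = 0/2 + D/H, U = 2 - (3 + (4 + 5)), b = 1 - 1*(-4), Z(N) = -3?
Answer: 50/3 ≈ 16.667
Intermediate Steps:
b = 5 (b = 1 + 4 = 5)
U = -10 (U = 2 - (3 + 9) = 2 - 1*12 = 2 - 12 = -10)
k(H, D) = D/H (k(H, D) = 0*(½) + D/H = 0 + D/H = D/H)
b/k(U, Z(-3)) = 5/(-3/(-10)) = 5/(-3*(-⅒)) = 5/(3/10) = (10/3)*5 = 50/3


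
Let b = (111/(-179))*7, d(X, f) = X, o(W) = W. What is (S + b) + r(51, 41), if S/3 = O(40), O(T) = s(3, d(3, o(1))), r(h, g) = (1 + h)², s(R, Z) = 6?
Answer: 486461/179 ≈ 2717.7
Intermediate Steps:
O(T) = 6
S = 18 (S = 3*6 = 18)
b = -777/179 (b = (111*(-1/179))*7 = -111/179*7 = -777/179 ≈ -4.3408)
(S + b) + r(51, 41) = (18 - 777/179) + (1 + 51)² = 2445/179 + 52² = 2445/179 + 2704 = 486461/179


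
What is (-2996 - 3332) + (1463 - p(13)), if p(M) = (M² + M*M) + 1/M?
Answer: -67640/13 ≈ -5203.1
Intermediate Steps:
p(M) = 1/M + 2*M² (p(M) = (M² + M²) + 1/M = 2*M² + 1/M = 1/M + 2*M²)
(-2996 - 3332) + (1463 - p(13)) = (-2996 - 3332) + (1463 - (1 + 2*13³)/13) = -6328 + (1463 - (1 + 2*2197)/13) = -6328 + (1463 - (1 + 4394)/13) = -6328 + (1463 - 4395/13) = -6328 + 14624/13 = -67640/13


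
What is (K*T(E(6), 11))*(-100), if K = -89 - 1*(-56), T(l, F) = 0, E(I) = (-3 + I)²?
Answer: 0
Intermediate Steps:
K = -33 (K = -89 + 56 = -33)
(K*T(E(6), 11))*(-100) = -33*0*(-100) = 0*(-100) = 0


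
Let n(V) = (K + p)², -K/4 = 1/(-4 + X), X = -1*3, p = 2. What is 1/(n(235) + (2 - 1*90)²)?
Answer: 49/379780 ≈ 0.00012902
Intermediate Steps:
X = -3
K = 4/7 (K = -4/(-4 - 3) = -4/(-7) = -4*(-⅐) = 4/7 ≈ 0.57143)
n(V) = 324/49 (n(V) = (4/7 + 2)² = (18/7)² = 324/49)
1/(n(235) + (2 - 1*90)²) = 1/(324/49 + (2 - 1*90)²) = 1/(324/49 + (2 - 90)²) = 1/(324/49 + (-88)²) = 1/(324/49 + 7744) = 1/(379780/49) = 49/379780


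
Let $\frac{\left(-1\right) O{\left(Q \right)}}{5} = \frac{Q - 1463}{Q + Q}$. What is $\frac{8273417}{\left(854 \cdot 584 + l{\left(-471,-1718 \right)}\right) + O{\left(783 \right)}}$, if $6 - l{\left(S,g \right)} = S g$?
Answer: $- \frac{6478085511}{243069688} \approx -26.651$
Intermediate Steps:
$l{\left(S,g \right)} = 6 - S g$
$O{\left(Q \right)} = - \frac{5 \left(-1463 + Q\right)}{2 Q}$ ($O{\left(Q \right)} = - 5 \frac{Q - 1463}{Q + Q} = - 5 \frac{-1463 + Q}{2 Q} = - \frac{5 \left(-1463 + Q\right)}{2 Q}$)
$\frac{8273417}{\left(854 \cdot 584 + l{\left(-471,-1718 \right)}\right) + O{\left(783 \right)}} = \frac{8273417}{\left(854 \cdot 584 + \left(6 - \left(-471\right) \left(-1718\right)\right)\right) + \frac{5 \left(1463 - 783\right)}{2 \cdot 783}} = \frac{8273417}{\left(498736 + \left(6 - 809178\right)\right) + \frac{5}{2} \cdot \frac{1}{783} \left(1463 - 783\right)} = \frac{8273417}{\left(498736 - 809172\right) + \frac{5}{2} \cdot \frac{1}{783} \cdot 680} = \frac{8273417}{-310436 + \frac{1700}{783}} = \frac{8273417}{- \frac{243069688}{783}} = 8273417 \left(- \frac{783}{243069688}\right) = - \frac{6478085511}{243069688}$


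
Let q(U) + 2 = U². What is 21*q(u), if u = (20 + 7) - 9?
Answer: 6762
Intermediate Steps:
u = 18 (u = 27 - 9 = 18)
q(U) = -2 + U²
21*q(u) = 21*(-2 + 18²) = 21*(-2 + 324) = 21*322 = 6762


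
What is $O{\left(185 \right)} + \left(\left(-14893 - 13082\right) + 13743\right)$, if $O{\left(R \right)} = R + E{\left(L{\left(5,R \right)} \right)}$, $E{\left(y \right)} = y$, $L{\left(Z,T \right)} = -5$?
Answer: $-14052$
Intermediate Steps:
$O{\left(R \right)} = -5 + R$ ($O{\left(R \right)} = R - 5 = -5 + R$)
$O{\left(185 \right)} + \left(\left(-14893 - 13082\right) + 13743\right) = \left(-5 + 185\right) + \left(\left(-14893 - 13082\right) + 13743\right) = 180 + \left(-27975 + 13743\right) = 180 - 14232 = -14052$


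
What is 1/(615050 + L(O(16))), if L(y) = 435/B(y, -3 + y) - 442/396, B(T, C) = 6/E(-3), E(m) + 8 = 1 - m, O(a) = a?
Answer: 198/121722259 ≈ 1.6267e-6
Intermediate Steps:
E(m) = -7 - m (E(m) = -8 + (1 - m) = -7 - m)
B(T, C) = -3/2 (B(T, C) = 6/(-7 - 1*(-3)) = 6/(-7 + 3) = 6/(-4) = 6*(-¼) = -3/2)
L(y) = -57641/198 (L(y) = 435/(-3/2) - 442/396 = 435*(-⅔) - 442*1/396 = -290 - 221/198 = -57641/198)
1/(615050 + L(O(16))) = 1/(615050 - 57641/198) = 1/(121722259/198) = 198/121722259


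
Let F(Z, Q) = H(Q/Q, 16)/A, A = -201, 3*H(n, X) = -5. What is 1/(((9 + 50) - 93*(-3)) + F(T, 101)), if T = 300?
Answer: 603/203819 ≈ 0.0029585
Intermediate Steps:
H(n, X) = -5/3 (H(n, X) = (⅓)*(-5) = -5/3)
F(Z, Q) = 5/603 (F(Z, Q) = -5/3/(-201) = -5/3*(-1/201) = 5/603)
1/(((9 + 50) - 93*(-3)) + F(T, 101)) = 1/(((9 + 50) - 93*(-3)) + 5/603) = 1/((59 + 279) + 5/603) = 1/(338 + 5/603) = 1/(203819/603) = 603/203819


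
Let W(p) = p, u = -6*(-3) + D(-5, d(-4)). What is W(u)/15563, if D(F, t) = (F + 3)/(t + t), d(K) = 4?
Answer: 71/62252 ≈ 0.0011405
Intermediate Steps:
D(F, t) = (3 + F)/(2*t) (D(F, t) = (3 + F)/((2*t)) = (3 + F)*(1/(2*t)) = (3 + F)/(2*t))
u = 71/4 (u = -6*(-3) + (½)*(3 - 5)/4 = 18 + (½)*(¼)*(-2) = 18 - ¼ = 71/4 ≈ 17.750)
W(u)/15563 = (71/4)/15563 = (71/4)*(1/15563) = 71/62252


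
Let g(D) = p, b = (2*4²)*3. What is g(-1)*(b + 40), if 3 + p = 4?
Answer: 136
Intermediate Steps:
b = 96 (b = (2*16)*3 = 32*3 = 96)
p = 1 (p = -3 + 4 = 1)
g(D) = 1
g(-1)*(b + 40) = 1*(96 + 40) = 1*136 = 136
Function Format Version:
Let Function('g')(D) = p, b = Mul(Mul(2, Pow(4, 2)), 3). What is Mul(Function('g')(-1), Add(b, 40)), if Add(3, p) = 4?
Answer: 136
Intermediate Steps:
b = 96 (b = Mul(Mul(2, 16), 3) = Mul(32, 3) = 96)
p = 1 (p = Add(-3, 4) = 1)
Function('g')(D) = 1
Mul(Function('g')(-1), Add(b, 40)) = Mul(1, Add(96, 40)) = Mul(1, 136) = 136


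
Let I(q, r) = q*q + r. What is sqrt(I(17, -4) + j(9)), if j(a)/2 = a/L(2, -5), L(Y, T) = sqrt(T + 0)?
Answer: sqrt(7125 - 90*I*sqrt(5))/5 ≈ 16.884 - 0.23839*I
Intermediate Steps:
L(Y, T) = sqrt(T)
I(q, r) = r + q**2 (I(q, r) = q**2 + r = r + q**2)
j(a) = -2*I*a*sqrt(5)/5 (j(a) = 2*(a/(sqrt(-5))) = 2*(a/((I*sqrt(5)))) = 2*(a*(-I*sqrt(5)/5)) = 2*(-I*a*sqrt(5)/5) = -2*I*a*sqrt(5)/5)
sqrt(I(17, -4) + j(9)) = sqrt((-4 + 17**2) - 2/5*I*9*sqrt(5)) = sqrt((-4 + 289) - 18*I*sqrt(5)/5) = sqrt(285 - 18*I*sqrt(5)/5)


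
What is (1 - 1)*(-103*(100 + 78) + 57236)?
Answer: 0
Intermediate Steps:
(1 - 1)*(-103*(100 + 78) + 57236) = 0*(-103*178 + 57236) = 0*(-18334 + 57236) = 0*38902 = 0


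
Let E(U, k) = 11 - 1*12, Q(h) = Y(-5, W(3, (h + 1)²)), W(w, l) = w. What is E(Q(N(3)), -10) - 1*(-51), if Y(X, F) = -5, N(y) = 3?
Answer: 50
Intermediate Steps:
Q(h) = -5
E(U, k) = -1 (E(U, k) = 11 - 12 = -1)
E(Q(N(3)), -10) - 1*(-51) = -1 - 1*(-51) = -1 + 51 = 50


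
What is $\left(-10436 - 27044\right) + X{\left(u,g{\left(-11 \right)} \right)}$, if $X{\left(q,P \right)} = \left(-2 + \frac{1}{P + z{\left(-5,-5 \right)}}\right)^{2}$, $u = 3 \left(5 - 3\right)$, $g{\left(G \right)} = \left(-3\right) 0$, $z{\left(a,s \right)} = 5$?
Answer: $- \frac{936919}{25} \approx -37477.0$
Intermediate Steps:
$g{\left(G \right)} = 0$
$u = 6$ ($u = 3 \cdot 2 = 6$)
$X{\left(q,P \right)} = \left(-2 + \frac{1}{5 + P}\right)^{2}$ ($X{\left(q,P \right)} = \left(-2 + \frac{1}{P + 5}\right)^{2} = \left(-2 + \frac{1}{5 + P}\right)^{2}$)
$\left(-10436 - 27044\right) + X{\left(u,g{\left(-11 \right)} \right)} = \left(-10436 - 27044\right) + \frac{\left(9 + 2 \cdot 0\right)^{2}}{\left(5 + 0\right)^{2}} = -37480 + \frac{\left(9 + 0\right)^{2}}{25} = -37480 + \frac{9^{2}}{25} = -37480 + \frac{1}{25} \cdot 81 = -37480 + \frac{81}{25} = - \frac{936919}{25}$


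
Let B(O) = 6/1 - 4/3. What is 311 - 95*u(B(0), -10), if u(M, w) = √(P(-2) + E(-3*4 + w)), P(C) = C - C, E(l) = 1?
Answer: 216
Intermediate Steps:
P(C) = 0
B(O) = 14/3 (B(O) = 6*1 - 4*⅓ = 6 - 4/3 = 14/3)
u(M, w) = 1 (u(M, w) = √(0 + 1) = √1 = 1)
311 - 95*u(B(0), -10) = 311 - 95*1 = 311 - 95 = 216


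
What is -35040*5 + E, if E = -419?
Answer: -175619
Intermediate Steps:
-35040*5 + E = -35040*5 - 419 = -292*600 - 419 = -175200 - 419 = -175619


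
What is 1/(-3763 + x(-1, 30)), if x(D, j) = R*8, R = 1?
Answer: -1/3755 ≈ -0.00026631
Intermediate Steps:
x(D, j) = 8 (x(D, j) = 1*8 = 8)
1/(-3763 + x(-1, 30)) = 1/(-3763 + 8) = 1/(-3755) = -1/3755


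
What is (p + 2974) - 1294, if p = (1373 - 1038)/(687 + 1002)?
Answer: 2837855/1689 ≈ 1680.2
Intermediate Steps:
p = 335/1689 ≈ 0.19834
(p + 2974) - 1294 = (335/1689 + 2974) - 1294 = 5023421/1689 - 1294 = 2837855/1689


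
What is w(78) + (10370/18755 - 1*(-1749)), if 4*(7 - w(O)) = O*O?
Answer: 883559/3751 ≈ 235.55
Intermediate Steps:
w(O) = 7 - O²/4 (w(O) = 7 - O*O/4 = 7 - O²/4)
w(78) + (10370/18755 - 1*(-1749)) = (7 - ¼*78²) + (10370/18755 - 1*(-1749)) = (7 - ¼*6084) + (10370*(1/18755) + 1749) = (7 - 1521) + (2074/3751 + 1749) = -1514 + 6562573/3751 = 883559/3751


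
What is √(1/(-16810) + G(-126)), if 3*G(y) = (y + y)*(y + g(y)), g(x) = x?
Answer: √3558340790/410 ≈ 145.49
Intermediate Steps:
G(y) = 4*y²/3 (G(y) = ((y + y)*(y + y))/3 = ((2*y)*(2*y))/3 = (4*y²)/3 = 4*y²/3)
√(1/(-16810) + G(-126)) = √(1/(-16810) + (4/3)*(-126)²) = √(-1/16810 + (4/3)*15876) = √(-1/16810 + 21168) = √(355834079/16810) = √3558340790/410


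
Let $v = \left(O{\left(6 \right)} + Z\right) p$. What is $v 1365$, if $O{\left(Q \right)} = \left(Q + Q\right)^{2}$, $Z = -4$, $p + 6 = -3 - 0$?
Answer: $-1719900$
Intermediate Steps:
$p = -9$ ($p = -6 - 3 = -9$)
$O{\left(Q \right)} = 4 Q^{2}$ ($O{\left(Q \right)} = \left(2 Q\right)^{2} = 4 Q^{2}$)
$v = -1260$ ($v = \left(4 \cdot 6^{2} - 4\right) \left(-9\right) = \left(4 \cdot 36 - 4\right) \left(-9\right) = \left(144 - 4\right) \left(-9\right) = 140 \left(-9\right) = -1260$)
$v 1365 = \left(-1260\right) 1365 = -1719900$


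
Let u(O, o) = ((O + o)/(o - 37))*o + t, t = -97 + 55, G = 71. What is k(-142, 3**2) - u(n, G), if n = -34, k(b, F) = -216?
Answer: -8543/34 ≈ -251.26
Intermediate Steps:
t = -42
u(O, o) = -42 + o*(O + o)/(-37 + o) (u(O, o) = ((O + o)/(o - 37))*o - 42 = ((O + o)/(-37 + o))*o - 42 = o*(O + o)/(-37 + o) - 42 = -42 + o*(O + o)/(-37 + o))
k(-142, 3**2) - u(n, G) = -216 - (1554 + 71**2 - 42*71 - 34*71)/(-37 + 71) = -216 - (1554 + 5041 - 2982 - 2414)/34 = -216 - 1199/34 = -8543/34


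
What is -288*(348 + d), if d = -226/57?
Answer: -1882560/19 ≈ -99082.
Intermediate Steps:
d = -226/57 (d = -226*1/57 = -226/57 ≈ -3.9649)
-288*(348 + d) = -288*(348 - 226/57) = -288*19610/57 = -1882560/19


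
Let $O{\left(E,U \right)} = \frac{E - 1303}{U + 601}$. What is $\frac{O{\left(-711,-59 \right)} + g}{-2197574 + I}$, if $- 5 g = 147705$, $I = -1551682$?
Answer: $\frac{4003309}{508024188} \approx 0.0078802$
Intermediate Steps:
$O{\left(E,U \right)} = \frac{-1303 + E}{601 + U}$
$g = -29541$ ($g = \left(- \frac{1}{5}\right) 147705 = -29541$)
$\frac{O{\left(-711,-59 \right)} + g}{-2197574 + I} = \frac{\frac{-1303 - 711}{601 - 59} - 29541}{-2197574 - 1551682} = \frac{\frac{1}{542} \left(-2014\right) - 29541}{-3749256} = \left(\frac{1}{542} \left(-2014\right) - 29541\right) \left(- \frac{1}{3749256}\right) = \left(- \frac{1007}{271} - 29541\right) \left(- \frac{1}{3749256}\right) = \left(- \frac{8006618}{271}\right) \left(- \frac{1}{3749256}\right) = \frac{4003309}{508024188}$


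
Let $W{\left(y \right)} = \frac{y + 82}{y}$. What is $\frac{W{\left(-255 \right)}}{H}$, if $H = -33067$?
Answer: $- \frac{173}{8432085} \approx -2.0517 \cdot 10^{-5}$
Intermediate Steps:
$W{\left(y \right)} = \frac{82 + y}{y}$
$\frac{W{\left(-255 \right)}}{H} = \frac{\frac{1}{-255} \left(82 - 255\right)}{-33067} = \left(- \frac{1}{255}\right) \left(-173\right) \left(- \frac{1}{33067}\right) = \frac{173}{255} \left(- \frac{1}{33067}\right) = - \frac{173}{8432085}$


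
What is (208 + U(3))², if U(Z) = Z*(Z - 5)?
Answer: 40804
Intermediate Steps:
U(Z) = Z*(-5 + Z)
(208 + U(3))² = (208 + 3*(-5 + 3))² = (208 + 3*(-2))² = (208 - 6)² = 202² = 40804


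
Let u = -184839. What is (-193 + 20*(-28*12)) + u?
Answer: -191752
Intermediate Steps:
(-193 + 20*(-28*12)) + u = (-193 + 20*(-28*12)) - 184839 = (-193 + 20*(-336)) - 184839 = (-193 - 6720) - 184839 = -6913 - 184839 = -191752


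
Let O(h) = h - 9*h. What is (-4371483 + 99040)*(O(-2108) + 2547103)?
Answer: -10954402861381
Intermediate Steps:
O(h) = -8*h
(-4371483 + 99040)*(O(-2108) + 2547103) = (-4371483 + 99040)*(-8*(-2108) + 2547103) = -4272443*(16864 + 2547103) = -4272443*2563967 = -10954402861381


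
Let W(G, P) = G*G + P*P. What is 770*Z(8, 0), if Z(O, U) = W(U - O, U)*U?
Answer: 0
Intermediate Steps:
W(G, P) = G² + P²
Z(O, U) = U*(U² + (U - O)²) (Z(O, U) = ((U - O)² + U²)*U = (U² + (U - O)²)*U = U*(U² + (U - O)²))
770*Z(8, 0) = 770*(0*(0² + (8 - 1*0)²)) = 770*(0*(0 + (8 + 0)²)) = 770*(0*(0 + 8²)) = 770*(0*(0 + 64)) = 770*(0*64) = 770*0 = 0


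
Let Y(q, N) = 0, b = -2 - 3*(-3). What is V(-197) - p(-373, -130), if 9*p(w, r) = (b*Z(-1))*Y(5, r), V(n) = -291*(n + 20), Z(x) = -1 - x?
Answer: 51507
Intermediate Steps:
b = 7 (b = -2 + 9 = 7)
V(n) = -5820 - 291*n (V(n) = -291*(20 + n) = -5820 - 291*n)
p(w, r) = 0 (p(w, r) = ((7*(-1 - 1*(-1)))*0)/9 = ((7*(-1 + 1))*0)/9 = ((7*0)*0)/9 = (0*0)/9 = (⅑)*0 = 0)
V(-197) - p(-373, -130) = (-5820 - 291*(-197)) - 1*0 = (-5820 + 57327) + 0 = 51507 + 0 = 51507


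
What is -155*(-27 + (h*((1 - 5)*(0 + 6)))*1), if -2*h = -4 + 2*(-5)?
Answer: 30225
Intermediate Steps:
h = 7 (h = -(-4 + 2*(-5))/2 = -(-4 - 10)/2 = -½*(-14) = 7)
-155*(-27 + (h*((1 - 5)*(0 + 6)))*1) = -155*(-27 + (7*((1 - 5)*(0 + 6)))*1) = -155*(-27 + (7*(-4*6))*1) = -155*(-27 + (7*(-24))*1) = -155*(-27 - 168*1) = -155*(-27 - 168) = -155*(-195) = 30225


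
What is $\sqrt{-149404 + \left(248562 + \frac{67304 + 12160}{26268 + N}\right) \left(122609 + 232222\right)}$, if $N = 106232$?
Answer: $\frac{4 \sqrt{9677615784153218}}{1325} \approx 2.9698 \cdot 10^{5}$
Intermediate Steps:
$\sqrt{-149404 + \left(248562 + \frac{67304 + 12160}{26268 + N}\right) \left(122609 + 232222\right)} = \sqrt{-149404 + \left(248562 + \frac{67304 + 12160}{26268 + 106232}\right) \left(122609 + 232222\right)} = \sqrt{-149404 + \left(248562 + \frac{79464}{132500}\right) 354831} = \sqrt{-149404 + \left(248562 + 79464 \cdot \frac{1}{132500}\right) 354831} = \sqrt{-149404 + \left(248562 + \frac{19866}{33125}\right) 354831} = \sqrt{-149404 + \frac{8233636116}{33125} \cdot 354831} = \sqrt{-149404 + \frac{2921549336676396}{33125}} = \sqrt{\frac{2921544387668896}{33125}} = \frac{4 \sqrt{9677615784153218}}{1325}$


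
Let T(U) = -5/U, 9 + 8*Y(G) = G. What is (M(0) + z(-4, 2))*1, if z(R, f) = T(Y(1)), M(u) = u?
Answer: 5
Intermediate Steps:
Y(G) = -9/8 + G/8
z(R, f) = 5 (z(R, f) = -5/(-9/8 + (⅛)*1) = -5/(-9/8 + ⅛) = -5/(-1) = -5*(-1) = 5)
(M(0) + z(-4, 2))*1 = (0 + 5)*1 = 5*1 = 5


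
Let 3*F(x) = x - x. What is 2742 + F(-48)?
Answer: 2742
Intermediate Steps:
F(x) = 0 (F(x) = (x - x)/3 = (⅓)*0 = 0)
2742 + F(-48) = 2742 + 0 = 2742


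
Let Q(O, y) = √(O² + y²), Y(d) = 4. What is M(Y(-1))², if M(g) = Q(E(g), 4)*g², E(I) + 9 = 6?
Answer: 6400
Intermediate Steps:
E(I) = -3 (E(I) = -9 + 6 = -3)
M(g) = 5*g² (M(g) = √((-3)² + 4²)*g² = √(9 + 16)*g² = √25*g² = 5*g²)
M(Y(-1))² = (5*4²)² = (5*16)² = 80² = 6400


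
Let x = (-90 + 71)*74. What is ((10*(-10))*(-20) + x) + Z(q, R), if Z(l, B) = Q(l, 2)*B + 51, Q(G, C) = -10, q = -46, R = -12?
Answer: 765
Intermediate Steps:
x = -1406 (x = -19*74 = -1406)
Z(l, B) = 51 - 10*B (Z(l, B) = -10*B + 51 = 51 - 10*B)
((10*(-10))*(-20) + x) + Z(q, R) = ((10*(-10))*(-20) - 1406) + (51 - 10*(-12)) = (-100*(-20) - 1406) + (51 + 120) = (2000 - 1406) + 171 = 594 + 171 = 765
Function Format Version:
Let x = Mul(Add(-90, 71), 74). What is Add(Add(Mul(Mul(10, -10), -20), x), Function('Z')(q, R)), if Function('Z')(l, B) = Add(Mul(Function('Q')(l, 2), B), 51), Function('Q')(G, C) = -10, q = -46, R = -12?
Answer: 765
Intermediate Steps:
x = -1406 (x = Mul(-19, 74) = -1406)
Function('Z')(l, B) = Add(51, Mul(-10, B)) (Function('Z')(l, B) = Add(Mul(-10, B), 51) = Add(51, Mul(-10, B)))
Add(Add(Mul(Mul(10, -10), -20), x), Function('Z')(q, R)) = Add(Add(Mul(Mul(10, -10), -20), -1406), Add(51, Mul(-10, -12))) = Add(Add(Mul(-100, -20), -1406), Add(51, 120)) = Add(Add(2000, -1406), 171) = Add(594, 171) = 765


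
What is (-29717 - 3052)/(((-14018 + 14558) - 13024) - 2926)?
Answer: 32769/15410 ≈ 2.1265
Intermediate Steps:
(-29717 - 3052)/(((-14018 + 14558) - 13024) - 2926) = -32769/((540 - 13024) - 2926) = -32769/(-12484 - 2926) = -32769/(-15410) = -32769*(-1/15410) = 32769/15410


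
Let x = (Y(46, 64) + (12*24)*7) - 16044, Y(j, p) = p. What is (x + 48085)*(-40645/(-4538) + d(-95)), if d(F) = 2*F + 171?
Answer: -1555132817/4538 ≈ -3.4269e+5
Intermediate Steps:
d(F) = 171 + 2*F
x = -13964 (x = (64 + (12*24)*7) - 16044 = (64 + 288*7) - 16044 = (64 + 2016) - 16044 = 2080 - 16044 = -13964)
(x + 48085)*(-40645/(-4538) + d(-95)) = (-13964 + 48085)*(-40645/(-4538) + (171 + 2*(-95))) = 34121*(-40645*(-1/4538) + (171 - 190)) = 34121*(40645/4538 - 19) = 34121*(-45577/4538) = -1555132817/4538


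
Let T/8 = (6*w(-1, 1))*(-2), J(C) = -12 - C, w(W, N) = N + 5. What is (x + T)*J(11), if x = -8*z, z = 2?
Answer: 13616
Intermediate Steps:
w(W, N) = 5 + N
T = -576 (T = 8*((6*(5 + 1))*(-2)) = 8*((6*6)*(-2)) = 8*(36*(-2)) = 8*(-72) = -576)
x = -16 (x = -8*2 = -16)
(x + T)*J(11) = (-16 - 576)*(-12 - 1*11) = -592*(-12 - 11) = -592*(-23) = 13616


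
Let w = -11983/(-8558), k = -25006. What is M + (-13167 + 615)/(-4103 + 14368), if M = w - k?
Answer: 2196739422699/87847870 ≈ 25006.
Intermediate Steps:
w = 11983/8558 (w = -11983*(-1/8558) = 11983/8558 ≈ 1.4002)
M = 214013331/8558 (M = 11983/8558 - 1*(-25006) = 11983/8558 + 25006 = 214013331/8558 ≈ 25007.)
M + (-13167 + 615)/(-4103 + 14368) = 214013331/8558 + (-13167 + 615)/(-4103 + 14368) = 214013331/8558 - 12552/10265 = 2196739422699/87847870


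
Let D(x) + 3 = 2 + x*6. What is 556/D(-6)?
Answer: -556/37 ≈ -15.027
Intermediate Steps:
D(x) = -1 + 6*x (D(x) = -3 + (2 + x*6) = -3 + (2 + 6*x) = -1 + 6*x)
556/D(-6) = 556/(-1 + 6*(-6)) = 556/(-1 - 36) = 556/(-37) = 556*(-1/37) = -556/37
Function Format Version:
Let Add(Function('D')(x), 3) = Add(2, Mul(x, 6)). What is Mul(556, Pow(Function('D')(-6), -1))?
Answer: Rational(-556, 37) ≈ -15.027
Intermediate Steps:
Function('D')(x) = Add(-1, Mul(6, x)) (Function('D')(x) = Add(-3, Add(2, Mul(x, 6))) = Add(-3, Add(2, Mul(6, x))) = Add(-1, Mul(6, x)))
Mul(556, Pow(Function('D')(-6), -1)) = Mul(556, Pow(Add(-1, Mul(6, -6)), -1)) = Mul(556, Pow(Add(-1, -36), -1)) = Mul(556, Pow(-37, -1)) = Mul(556, Rational(-1, 37)) = Rational(-556, 37)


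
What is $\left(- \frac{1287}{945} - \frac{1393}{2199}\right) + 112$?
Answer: $\frac{8466506}{76965} \approx 110.0$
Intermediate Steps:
$\left(- \frac{1287}{945} - \frac{1393}{2199}\right) + 112 = \left(\left(-1287\right) \frac{1}{945} - \frac{1393}{2199}\right) + 112 = \left(- \frac{143}{105} - \frac{1393}{2199}\right) + 112 = - \frac{153574}{76965} + 112 = \frac{8466506}{76965}$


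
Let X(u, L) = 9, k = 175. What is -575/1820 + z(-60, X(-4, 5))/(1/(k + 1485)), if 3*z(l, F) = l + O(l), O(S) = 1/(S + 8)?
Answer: -36266365/1092 ≈ -33211.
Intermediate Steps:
O(S) = 1/(8 + S)
z(l, F) = l/3 + 1/(3*(8 + l)) (z(l, F) = (l + 1/(8 + l))/3 = l/3 + 1/(3*(8 + l)))
-575/1820 + z(-60, X(-4, 5))/(1/(k + 1485)) = -575/1820 + ((1 - 60*(8 - 60))/(3*(8 - 60)))/(1/(175 + 1485)) = -575*1/1820 + ((1/3)*(1 - 60*(-52))/(-52))/(1/1660) = -115/364 + ((1/3)*(-1/52)*(1 + 3120))/(1/1660) = -115/364 + ((1/3)*(-1/52)*3121)*1660 = -115/364 - 3121/156*1660 = -115/364 - 1295215/39 = -36266365/1092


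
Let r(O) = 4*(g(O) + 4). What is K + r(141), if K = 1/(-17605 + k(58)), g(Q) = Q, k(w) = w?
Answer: 10177259/17547 ≈ 580.00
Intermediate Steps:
r(O) = 16 + 4*O (r(O) = 4*(O + 4) = 4*(4 + O) = 16 + 4*O)
K = -1/17547 (K = 1/(-17605 + 58) = 1/(-17547) = -1/17547 ≈ -5.6990e-5)
K + r(141) = -1/17547 + (16 + 4*141) = -1/17547 + (16 + 564) = -1/17547 + 580 = 10177259/17547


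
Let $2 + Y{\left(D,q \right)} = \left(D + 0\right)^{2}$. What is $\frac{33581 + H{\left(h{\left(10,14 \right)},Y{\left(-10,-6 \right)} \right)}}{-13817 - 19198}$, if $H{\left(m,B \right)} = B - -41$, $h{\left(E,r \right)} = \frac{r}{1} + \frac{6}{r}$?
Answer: $- \frac{2248}{2201} \approx -1.0214$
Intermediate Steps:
$h{\left(E,r \right)} = r + \frac{6}{r}$ ($h{\left(E,r \right)} = r 1 + \frac{6}{r} = r + \frac{6}{r}$)
$Y{\left(D,q \right)} = -2 + D^{2}$ ($Y{\left(D,q \right)} = -2 + \left(D + 0\right)^{2} = -2 + D^{2}$)
$H{\left(m,B \right)} = 41 + B$ ($H{\left(m,B \right)} = B + 41 = 41 + B$)
$\frac{33581 + H{\left(h{\left(10,14 \right)},Y{\left(-10,-6 \right)} \right)}}{-13817 - 19198} = \frac{33581 + \left(41 - \left(2 - \left(-10\right)^{2}\right)\right)}{-13817 - 19198} = \frac{33581 + \left(41 + \left(-2 + 100\right)\right)}{-33015} = \left(33581 + \left(41 + 98\right)\right) \left(- \frac{1}{33015}\right) = \left(33581 + 139\right) \left(- \frac{1}{33015}\right) = 33720 \left(- \frac{1}{33015}\right) = - \frac{2248}{2201}$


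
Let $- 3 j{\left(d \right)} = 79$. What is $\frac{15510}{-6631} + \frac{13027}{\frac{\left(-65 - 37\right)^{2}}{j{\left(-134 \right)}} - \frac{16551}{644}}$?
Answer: $- \frac{4726811478482}{141956825967} \approx -33.298$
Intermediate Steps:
$j{\left(d \right)} = - \frac{79}{3}$ ($j{\left(d \right)} = \left(- \frac{1}{3}\right) 79 = - \frac{79}{3}$)
$\frac{15510}{-6631} + \frac{13027}{\frac{\left(-65 - 37\right)^{2}}{j{\left(-134 \right)}} - \frac{16551}{644}} = \frac{15510}{-6631} + \frac{13027}{\frac{\left(-65 - 37\right)^{2}}{- \frac{79}{3}} - \frac{16551}{644}} = 15510 \left(- \frac{1}{6631}\right) + \frac{13027}{\left(-102\right)^{2} \left(- \frac{3}{79}\right) - \frac{16551}{644}} = - \frac{15510}{6631} + \frac{13027}{10404 \left(- \frac{3}{79}\right) - \frac{16551}{644}} = - \frac{15510}{6631} + \frac{13027}{- \frac{31212}{79} - \frac{16551}{644}} = - \frac{15510}{6631} + \frac{13027}{- \frac{21408057}{50876}} = - \frac{15510}{6631} + 13027 \left(- \frac{50876}{21408057}\right) = - \frac{15510}{6631} - \frac{662761652}{21408057} = - \frac{4726811478482}{141956825967}$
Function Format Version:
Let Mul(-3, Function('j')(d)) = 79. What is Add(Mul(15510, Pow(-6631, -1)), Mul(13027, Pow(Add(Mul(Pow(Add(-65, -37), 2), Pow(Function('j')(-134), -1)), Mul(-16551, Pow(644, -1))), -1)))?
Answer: Rational(-4726811478482, 141956825967) ≈ -33.298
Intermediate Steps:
Function('j')(d) = Rational(-79, 3) (Function('j')(d) = Mul(Rational(-1, 3), 79) = Rational(-79, 3))
Add(Mul(15510, Pow(-6631, -1)), Mul(13027, Pow(Add(Mul(Pow(Add(-65, -37), 2), Pow(Function('j')(-134), -1)), Mul(-16551, Pow(644, -1))), -1))) = Add(Mul(15510, Pow(-6631, -1)), Mul(13027, Pow(Add(Mul(Pow(Add(-65, -37), 2), Pow(Rational(-79, 3), -1)), Mul(-16551, Pow(644, -1))), -1))) = Add(Mul(15510, Rational(-1, 6631)), Mul(13027, Pow(Add(Mul(Pow(-102, 2), Rational(-3, 79)), Mul(-16551, Rational(1, 644))), -1))) = Add(Rational(-15510, 6631), Mul(13027, Pow(Add(Mul(10404, Rational(-3, 79)), Rational(-16551, 644)), -1))) = Add(Rational(-15510, 6631), Mul(13027, Pow(Add(Rational(-31212, 79), Rational(-16551, 644)), -1))) = Add(Rational(-15510, 6631), Mul(13027, Pow(Rational(-21408057, 50876), -1))) = Add(Rational(-15510, 6631), Mul(13027, Rational(-50876, 21408057))) = Add(Rational(-15510, 6631), Rational(-662761652, 21408057)) = Rational(-4726811478482, 141956825967)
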